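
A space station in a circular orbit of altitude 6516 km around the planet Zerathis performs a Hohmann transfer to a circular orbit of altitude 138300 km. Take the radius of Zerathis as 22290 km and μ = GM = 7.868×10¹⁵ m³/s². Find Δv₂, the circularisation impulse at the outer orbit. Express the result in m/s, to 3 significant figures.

r₁ = 22290 + 6516 = 28806 km = 2.8806×10⁷ m.
r₂ = 22290 + 138300 = 160590 km = 1.6059×10⁸ m.
Transfer ellipse a_t = (r₁ + r₂)/2 = 9.470×10⁷ m.
At r₁: circular v_c1 = √(μ/r₁) = 16530 m/s; transfer-periapsis v_p = √[μ(2/r₁ − 1/a_t)] = 21520 m/s.
At r₂: circular v_c2 = √(μ/r₂) = 7000 m/s; transfer-apoapsis v_a = √[μ(2/r₂ − 1/a_t)] = 3861 m/s.
Δv₂ = v_c2 − v_a = 3139 m/s.

Δv ≈ 3140 m/s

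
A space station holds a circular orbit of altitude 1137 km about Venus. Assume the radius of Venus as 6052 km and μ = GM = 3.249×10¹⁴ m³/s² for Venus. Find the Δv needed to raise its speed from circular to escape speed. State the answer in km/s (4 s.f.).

r = 6052 + 1137 = 7189.0 km = 7.1890×10⁶ m.
Circular speed v_c = √(μ/r) = 6723 m/s.
Escape speed v_esc = √(2μ/r) = √2 × v_c = 9507 m/s.
Δv = v_esc − v_c = 2785 m/s = 2.785 km/s.

Δv ≈ 2.785 km/s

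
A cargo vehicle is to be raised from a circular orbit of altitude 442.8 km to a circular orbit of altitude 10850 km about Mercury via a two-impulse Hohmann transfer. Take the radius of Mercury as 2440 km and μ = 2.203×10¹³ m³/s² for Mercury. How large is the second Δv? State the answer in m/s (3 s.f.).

Δv ≈ 519 m/s

r₁ = 2440 + 442.8 = 2882.8 km = 2.8828×10⁶ m.
r₂ = 2440 + 10850 = 13290 km = 1.3290×10⁷ m.
Transfer ellipse a_t = (r₁ + r₂)/2 = 8.086×10⁶ m.
At r₁: circular v_c1 = √(μ/r₁) = 2764 m/s; transfer-periherm v_p = √[μ(2/r₁ − 1/a_t)] = 3544 m/s.
At r₂: circular v_c2 = √(μ/r₂) = 1287 m/s; transfer-apoherm v_a = √[μ(2/r₂ − 1/a_t)] = 768.7 m/s.
Δv₂ = v_c2 − v_a = 518.8 m/s.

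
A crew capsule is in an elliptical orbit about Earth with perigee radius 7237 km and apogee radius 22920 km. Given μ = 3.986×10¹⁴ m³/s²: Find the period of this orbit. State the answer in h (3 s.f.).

Semi-major axis a = (r_p + r_a)/2 = (7237.0 + 22920)/2 = 15078 km = 1.508×10⁷ m.
By Kepler's third law T = 2π√(a³/μ) = 2π × 2.933×10³ = 1.843×10⁴ s.
= 5.119 h.

T ≈ 5.12 h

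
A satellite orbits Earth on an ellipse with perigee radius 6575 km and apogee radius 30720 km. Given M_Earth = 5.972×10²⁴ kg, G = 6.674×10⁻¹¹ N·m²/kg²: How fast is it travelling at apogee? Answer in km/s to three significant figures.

v ≈ 2.14 km/s

μ = GM = 6.674×10⁻¹¹ × 5.972×10²⁴ = 3.986×10¹⁴ m³/s².
Semi-major axis a = (r_p + r_a)/2 = 18648 km = 1.865×10⁷ m.
Vis-viva: v² = μ(2/r − 1/a) = 3.986×10¹⁴ × (6.510×10⁻⁸ − 5.363×10⁻⁸) = 4.575×10⁶ m²/s².
v = 2139 m/s = 2.139 km/s.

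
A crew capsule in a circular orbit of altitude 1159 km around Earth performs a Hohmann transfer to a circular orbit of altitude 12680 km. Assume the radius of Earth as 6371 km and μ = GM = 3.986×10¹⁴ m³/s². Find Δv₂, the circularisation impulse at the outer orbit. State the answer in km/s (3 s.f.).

Δv ≈ 1.13 km/s

r₁ = 6371 + 1159 = 7530.0 km = 7.5300×10⁶ m.
r₂ = 6371 + 12680 = 19051 km = 1.9051×10⁷ m.
Transfer ellipse a_t = (r₁ + r₂)/2 = 1.329×10⁷ m.
At r₁: circular v_c1 = √(μ/r₁) = 7276 m/s; transfer-perigee v_p = √[μ(2/r₁ − 1/a_t)] = 8711 m/s.
At r₂: circular v_c2 = √(μ/r₂) = 4574 m/s; transfer-apogee v_a = √[μ(2/r₂ − 1/a_t)] = 3443 m/s.
Δv₂ = v_c2 − v_a = 1131 m/s.
= 1.131 km/s.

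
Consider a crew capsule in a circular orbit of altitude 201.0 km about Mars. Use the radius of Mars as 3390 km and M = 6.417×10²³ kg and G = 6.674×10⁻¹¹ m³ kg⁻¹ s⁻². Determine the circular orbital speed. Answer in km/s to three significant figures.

μ = GM = 6.674×10⁻¹¹ × 6.417×10²³ = 4.283×10¹³ m³/s².
r = 3390 + 201.0 = 3591.0 km = 3.5910×10⁶ m.
For a circular orbit v = √(μ/r) = √(4.283×10¹³ / 3.591×10⁶) = √(1.193×10⁷) = 3453 m/s.
That is 3.453 km/s.

v ≈ 3.45 km/s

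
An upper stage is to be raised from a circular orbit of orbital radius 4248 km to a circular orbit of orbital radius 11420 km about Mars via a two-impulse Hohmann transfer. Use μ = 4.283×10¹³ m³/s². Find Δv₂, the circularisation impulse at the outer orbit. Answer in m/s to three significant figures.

Δv ≈ 511 m/s

r₁ = 4248 km = 4.248×10⁶ m.
r₂ = 11420 km = 1.142×10⁷ m.
Transfer ellipse a_t = (r₁ + r₂)/2 = 7.834×10⁶ m.
At r₁: circular v_c1 = √(μ/r₁) = 3175 m/s; transfer-periapsis v_p = √[μ(2/r₁ − 1/a_t)] = 3834 m/s.
At r₂: circular v_c2 = √(μ/r₂) = 1937 m/s; transfer-apoapsis v_a = √[μ(2/r₂ − 1/a_t)] = 1426 m/s.
Δv₂ = v_c2 − v_a = 510.5 m/s.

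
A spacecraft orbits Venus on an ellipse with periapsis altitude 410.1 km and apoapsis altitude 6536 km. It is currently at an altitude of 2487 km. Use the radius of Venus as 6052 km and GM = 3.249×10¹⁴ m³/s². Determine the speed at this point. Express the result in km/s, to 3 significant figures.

v ≈ 6.48 km/s

r_p = 6052 + 410.1 = 6462.1 km = 6.4621×10⁶ m.
r_a = 6052 + 6536 = 12588 km = 1.2588×10⁷ m.
r = 6052 + 2487 = 8539.0 km = 8.539×10⁶ m.
Semi-major axis a = (r_p + r_a)/2 = 9525.0 km = 9.525×10⁶ m.
Vis-viva: v² = μ(2/r − 1/a) = 3.249×10¹⁴ × (2.342×10⁻⁷ − 1.050×10⁻⁷) = 4.199×10⁷ m²/s².
v = 6480 m/s = 6.480 km/s.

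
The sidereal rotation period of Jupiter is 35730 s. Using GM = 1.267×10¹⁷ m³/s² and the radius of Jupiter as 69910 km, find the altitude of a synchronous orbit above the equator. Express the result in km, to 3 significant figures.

h_sync ≈ 90100 km

A synchronous orbit has period T, so by Kepler's third law a = (μT²/4π²)^(1/3).
μT²/4π² = 1.267×10¹⁷ × (3.573×10⁴)² / 39.48 = 4.097×10²⁴ m³.
a = 1.600×10⁸ m = 1.6002×10⁵ km.
Altitude h = a − R = 1.6002×10⁵ − 69910 = 90105 km.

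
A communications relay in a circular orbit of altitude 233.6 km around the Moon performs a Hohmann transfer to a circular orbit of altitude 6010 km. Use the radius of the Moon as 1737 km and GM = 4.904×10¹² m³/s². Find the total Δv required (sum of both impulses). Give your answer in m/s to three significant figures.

r₁ = 1737 + 233.6 = 1970.6 km = 1.9706×10⁶ m.
r₂ = 1737 + 6010 = 7747.0 km = 7.7470×10⁶ m.
Transfer ellipse a_t = (r₁ + r₂)/2 = 4.859×10⁶ m.
At r₁: circular v_c1 = √(μ/r₁) = 1578 m/s; transfer-perilune v_p = √[μ(2/r₁ − 1/a_t)] = 1992 m/s.
Δv₁ = v_p − v_c1 = 414.4 m/s.
At r₂: circular v_c2 = √(μ/r₂) = 795.6 m/s; transfer-apolune v_a = √[μ(2/r₂ − 1/a_t)] = 506.7 m/s.
Δv₂ = v_c2 − v_a = 288.9 m/s.
Total Δv = Δv₁ + Δv₂ = 703.4 m/s.

Δv_total ≈ 703 m/s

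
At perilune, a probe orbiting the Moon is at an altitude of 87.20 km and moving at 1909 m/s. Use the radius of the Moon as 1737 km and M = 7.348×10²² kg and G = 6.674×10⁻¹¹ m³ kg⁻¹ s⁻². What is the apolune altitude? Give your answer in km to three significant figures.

μ = GM = 6.674×10⁻¹¹ × 7.348×10²² = 4.904×10¹² m³/s².
r_p = 1737 + 87.20 = 1824.2 km = 1.824×10⁶ m.
Specific energy ε = v²/2 − μ/r = -8.662×10⁵ J/kg, so a = −μ/(2ε) = 2.831×10⁶ m.
The apsides satisfy r_p + r_a = 2a, so the apolune radius is 2a − r_p = 3.837×10⁶ m = 3837.4 km.
Apolune altitude = 3837.4 − 1737 = 2100.4 km.

apolune altitude ≈ 2100 km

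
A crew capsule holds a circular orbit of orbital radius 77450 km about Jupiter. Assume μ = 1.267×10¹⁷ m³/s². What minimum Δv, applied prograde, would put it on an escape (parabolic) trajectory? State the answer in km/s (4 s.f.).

r = 77450 km = 7.745×10⁷ m.
Circular speed v_c = √(μ/r) = 40450 m/s.
Escape speed v_esc = √(2μ/r) = √2 × v_c = 57200 m/s.
Δv = v_esc − v_c = 16750 m/s = 16.75 km/s.

Δv ≈ 16.75 km/s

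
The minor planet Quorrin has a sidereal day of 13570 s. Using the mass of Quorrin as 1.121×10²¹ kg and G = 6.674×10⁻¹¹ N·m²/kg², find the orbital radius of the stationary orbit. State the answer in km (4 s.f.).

r_sync ≈ 704.0 km

μ = GM = 6.674×10⁻¹¹ × 1.121×10²¹ = 7.482×10¹⁰ m³/s².
A synchronous orbit has period T, so by Kepler's third law a = (μT²/4π²)^(1/3).
μT²/4π² = 7.482×10¹⁰ × (1.357×10⁴)² / 39.48 = 3.490×10¹⁷ m³.
a = 7.040×10⁵ m = 704.04 km.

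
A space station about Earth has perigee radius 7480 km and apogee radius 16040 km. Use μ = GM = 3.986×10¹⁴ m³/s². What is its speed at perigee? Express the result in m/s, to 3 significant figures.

Semi-major axis a = (r_p + r_a)/2 = 11760 km = 1.176×10⁷ m.
Vis-viva: v² = μ(2/r − 1/a) = 3.986×10¹⁴ × (2.674×10⁻⁷ − 8.503×10⁻⁸) = 7.268×10⁷ m²/s².
v = 8525 m/s.

v ≈ 8530 m/s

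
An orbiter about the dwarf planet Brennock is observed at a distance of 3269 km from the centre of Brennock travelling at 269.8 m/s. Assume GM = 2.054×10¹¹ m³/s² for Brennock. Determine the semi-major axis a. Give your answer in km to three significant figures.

a ≈ 3880 km

r = 3.269×10⁶ m.
Specific orbital energy ε = v²/2 − μ/r = (269.8)²/2 − 2.054×10¹¹/3.269×10⁶ = -2.644×10⁴ J/kg.
Since ε = −μ/(2a), a = −μ/(2ε) = 3.885×10⁶ m = 3884.8 km.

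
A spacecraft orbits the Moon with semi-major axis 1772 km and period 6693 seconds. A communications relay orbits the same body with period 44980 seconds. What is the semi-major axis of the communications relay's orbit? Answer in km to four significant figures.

Kepler's third law: a³ ∝ T², so a₂ = a₁ (T₂/T₁)^(2/3).
T₂/T₁ = 6.720, (T₂/T₁)^(2/3) = 3.561.
a₂ = 1772 × 3.561 = 6310 km.

a₂ ≈ 6310 km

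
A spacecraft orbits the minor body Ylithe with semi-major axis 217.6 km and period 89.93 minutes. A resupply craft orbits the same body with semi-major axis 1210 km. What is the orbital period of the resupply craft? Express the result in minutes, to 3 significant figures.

T₂ ≈ 1180 minutes

Kepler's third law: T² ∝ a³, so T₂ = T₁ (a₂/a₁)^(3/2).
a₂/a₁ = 5.561, (a₂/a₁)^(3/2) = 13.11.
T₂ = 89.93 × 13.11 = 1179 minutes.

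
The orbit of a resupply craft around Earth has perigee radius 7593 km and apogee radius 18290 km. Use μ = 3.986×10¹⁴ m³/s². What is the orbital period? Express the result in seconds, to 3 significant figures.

Semi-major axis a = (r_p + r_a)/2 = (7593.0 + 18290)/2 = 12942 km = 1.294×10⁷ m.
By Kepler's third law T = 2π√(a³/μ) = 2π × 2.332×10³ = 1.465×10⁴ s.

T ≈ 14700 seconds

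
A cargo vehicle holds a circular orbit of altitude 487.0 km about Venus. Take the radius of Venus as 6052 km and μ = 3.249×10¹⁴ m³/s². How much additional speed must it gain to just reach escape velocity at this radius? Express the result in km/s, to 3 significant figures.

Δv ≈ 2.92 km/s

r = 6052 + 487.0 = 6539.0 km = 6.5390×10⁶ m.
Circular speed v_c = √(μ/r) = 7049 m/s.
Escape speed v_esc = √(2μ/r) = √2 × v_c = 9969 m/s.
Δv = v_esc − v_c = 2920 m/s = 2.920 km/s.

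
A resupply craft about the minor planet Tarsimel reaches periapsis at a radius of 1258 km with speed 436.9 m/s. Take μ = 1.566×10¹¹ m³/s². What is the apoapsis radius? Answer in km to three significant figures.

r_p = 1.258×10⁶ m.
Specific energy ε = v²/2 − μ/r = -2.904×10⁴ J/kg, so a = −μ/(2ε) = 2.696×10⁶ m.
The apsides satisfy r_p + r_a = 2a, so the apoapsis radius is 2a − r_p = 4.134×10⁶ m = 4134.1 km.

apoapsis radius ≈ 4130 km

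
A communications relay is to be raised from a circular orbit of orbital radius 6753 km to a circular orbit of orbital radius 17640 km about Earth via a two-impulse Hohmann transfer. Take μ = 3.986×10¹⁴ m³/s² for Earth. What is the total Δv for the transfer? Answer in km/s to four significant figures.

r₁ = 6753 km = 6.753×10⁶ m.
r₂ = 17640 km = 1.764×10⁷ m.
Transfer ellipse a_t = (r₁ + r₂)/2 = 1.220×10⁷ m.
At r₁: circular v_c1 = √(μ/r₁) = 7683 m/s; transfer-perigee v_p = √[μ(2/r₁ − 1/a_t)] = 9240 m/s.
Δv₁ = v_p − v_c1 = 1557 m/s.
At r₂: circular v_c2 = √(μ/r₂) = 4754 m/s; transfer-apogee v_a = √[μ(2/r₂ − 1/a_t)] = 3537 m/s.
Δv₂ = v_c2 − v_a = 1216 m/s.
Total Δv = Δv₁ + Δv₂ = 2773 m/s = 2.773 km/s.

Δv_total ≈ 2.773 km/s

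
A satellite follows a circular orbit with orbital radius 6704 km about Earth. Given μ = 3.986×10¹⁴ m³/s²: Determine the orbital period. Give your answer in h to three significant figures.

r = 6704 km = 6.704×10⁶ m.
Kepler's third law: T = 2π√(r³/μ) = 2π√((6.704×10⁶)³ / 3.986×10¹⁴).
r³/μ = 7.559×10⁵ s², so T = 2π × 8.694×10² = 5.463×10³ s.
Converting: 5.463×10³ s ÷ 3600 = 1.517 h.

T ≈ 1.52 h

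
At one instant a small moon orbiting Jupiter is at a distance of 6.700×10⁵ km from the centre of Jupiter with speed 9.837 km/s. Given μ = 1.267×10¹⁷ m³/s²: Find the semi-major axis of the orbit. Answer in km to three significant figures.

a ≈ 4.50×10⁵ km

r = 6.700×10⁸ m.
Specific orbital energy ε = v²/2 − μ/r = (9837)²/2 − 1.267×10¹⁷/6.700×10⁸ = -1.407×10⁸ J/kg.
Since ε = −μ/(2a), a = −μ/(2ε) = 4.502×10⁸ m = 4.5018×10⁵ km.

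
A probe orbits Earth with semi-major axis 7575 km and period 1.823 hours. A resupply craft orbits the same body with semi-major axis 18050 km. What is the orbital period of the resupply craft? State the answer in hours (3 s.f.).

Kepler's third law: T² ∝ a³, so T₂ = T₁ (a₂/a₁)^(3/2).
a₂/a₁ = 2.383, (a₂/a₁)^(3/2) = 3.678.
T₂ = 1.823 × 3.678 = 6.705 hours.

T₂ ≈ 6.71 hours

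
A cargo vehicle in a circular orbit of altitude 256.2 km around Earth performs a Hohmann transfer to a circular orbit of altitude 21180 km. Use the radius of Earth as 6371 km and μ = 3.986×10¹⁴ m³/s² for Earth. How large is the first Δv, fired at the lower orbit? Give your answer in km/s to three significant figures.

r₁ = 6371 + 256.2 = 6627.2 km = 6.6272×10⁶ m.
r₂ = 6371 + 21180 = 27551 km = 2.7551×10⁷ m.
Transfer ellipse a_t = (r₁ + r₂)/2 = 1.709×10⁷ m.
At r₁: circular v_c1 = √(μ/r₁) = 7755 m/s; transfer-perigee v_p = √[μ(2/r₁ − 1/a_t)] = 9847 m/s.
Δv₁ = v_p − v_c1 = 2092 m/s.
= 2.092 km/s.

Δv ≈ 2.09 km/s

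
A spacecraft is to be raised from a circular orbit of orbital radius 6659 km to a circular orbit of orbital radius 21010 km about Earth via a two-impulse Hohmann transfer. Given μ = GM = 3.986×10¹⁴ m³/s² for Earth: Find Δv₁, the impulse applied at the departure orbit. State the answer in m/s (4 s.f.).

Δv ≈ 1798 m/s

r₁ = 6659 km = 6.659×10⁶ m.
r₂ = 21010 km = 2.101×10⁷ m.
Transfer ellipse a_t = (r₁ + r₂)/2 = 1.383×10⁷ m.
At r₁: circular v_c1 = √(μ/r₁) = 7737 m/s; transfer-perigee v_p = √[μ(2/r₁ − 1/a_t)] = 9534 m/s.
Δv₁ = v_p − v_c1 = 1798 m/s.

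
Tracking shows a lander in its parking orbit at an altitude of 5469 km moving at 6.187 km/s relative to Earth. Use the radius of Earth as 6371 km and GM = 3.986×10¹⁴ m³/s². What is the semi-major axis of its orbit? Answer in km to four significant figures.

r = 6371 + 5469 = 11840 km = 1.184×10⁷ m.
Vis-viva rearranged: 1/a = 2/r − v²/μ = 1.689×10⁻⁷ − 9.603×10⁻⁸ = 7.289×10⁻⁸ m⁻¹.
a = 1.372×10⁷ m = 13720 km.

a ≈ 13720 km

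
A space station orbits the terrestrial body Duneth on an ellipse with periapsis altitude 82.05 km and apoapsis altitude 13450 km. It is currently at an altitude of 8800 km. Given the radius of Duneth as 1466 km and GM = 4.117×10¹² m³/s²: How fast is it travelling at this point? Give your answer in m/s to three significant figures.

r_p = 1466 + 82.05 = 1548.0 km = 1.5480×10⁶ m.
r_a = 1466 + 13450 = 14916 km = 1.4916×10⁷ m.
r = 1466 + 8800 = 10266 km = 1.027×10⁷ m.
Semi-major axis a = (r_p + r_a)/2 = 8232.0 km = 8.232×10⁶ m.
Vis-viva: v² = μ(2/r − 1/a) = 4.117×10¹² × (1.948×10⁻⁷ − 1.215×10⁻⁷) = 3.019×10⁵ m²/s².
v = 549.5 m/s.

v ≈ 549 m/s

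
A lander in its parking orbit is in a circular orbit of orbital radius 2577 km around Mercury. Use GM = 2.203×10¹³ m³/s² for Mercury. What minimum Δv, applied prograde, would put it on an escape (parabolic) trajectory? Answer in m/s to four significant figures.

Δv ≈ 1211 m/s

r = 2577 km = 2.577×10⁶ m.
Circular speed v_c = √(μ/r) = 2924 m/s.
Escape speed v_esc = √(2μ/r) = √2 × v_c = 4135 m/s.
Δv = v_esc − v_c = 1211 m/s.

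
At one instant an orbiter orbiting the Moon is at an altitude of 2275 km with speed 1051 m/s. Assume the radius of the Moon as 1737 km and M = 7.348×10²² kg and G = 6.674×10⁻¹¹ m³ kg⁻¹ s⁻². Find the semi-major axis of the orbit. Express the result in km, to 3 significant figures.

a ≈ 3660 km

μ = GM = 6.674×10⁻¹¹ × 7.348×10²² = 4.904×10¹² m³/s².
r = 1737 + 2275 = 4012.0 km = 4.012×10⁶ m.
Specific orbital energy ε = v²/2 − μ/r = (1051)²/2 − 4.904×10¹²/4.012×10⁶ = -6.700×10⁵ J/kg.
Since ε = −μ/(2a), a = −μ/(2ε) = 3.659×10⁶ m = 3659.5 km.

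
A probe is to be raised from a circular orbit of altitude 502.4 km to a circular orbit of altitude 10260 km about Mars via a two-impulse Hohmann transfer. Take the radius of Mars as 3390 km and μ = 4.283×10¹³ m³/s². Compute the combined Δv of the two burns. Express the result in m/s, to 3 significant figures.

Δv_total ≈ 1410 m/s

r₁ = 3390 + 502.4 = 3892.4 km = 3.8924×10⁶ m.
r₂ = 3390 + 10260 = 13650 km = 1.3650×10⁷ m.
Transfer ellipse a_t = (r₁ + r₂)/2 = 8.771×10⁶ m.
At r₁: circular v_c1 = √(μ/r₁) = 3317 m/s; transfer-periapsis v_p = √[μ(2/r₁ − 1/a_t)] = 4138 m/s.
Δv₁ = v_p − v_c1 = 821.0 m/s.
At r₂: circular v_c2 = √(μ/r₂) = 1771 m/s; transfer-apoapsis v_a = √[μ(2/r₂ − 1/a_t)] = 1180 m/s.
Δv₂ = v_c2 − v_a = 591.4 m/s.
Total Δv = Δv₁ + Δv₂ = 1412 m/s.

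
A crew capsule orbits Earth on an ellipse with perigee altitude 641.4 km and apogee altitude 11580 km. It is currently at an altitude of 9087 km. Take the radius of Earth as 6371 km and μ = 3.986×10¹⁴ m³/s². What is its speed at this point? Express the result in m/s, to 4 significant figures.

r_p = 6371 + 641.4 = 7012.4 km = 7.0124×10⁶ m.
r_a = 6371 + 11580 = 17951 km = 1.7951×10⁷ m.
r = 6371 + 9087 = 15458 km = 1.546×10⁷ m.
Semi-major axis a = (r_p + r_a)/2 = 12482 km = 1.248×10⁷ m.
Vis-viva: v² = μ(2/r − 1/a) = 3.986×10¹⁴ × (1.294×10⁻⁷ − 8.012×10⁻⁸) = 1.964×10⁷ m²/s².
v = 4431 m/s.

v ≈ 4431 m/s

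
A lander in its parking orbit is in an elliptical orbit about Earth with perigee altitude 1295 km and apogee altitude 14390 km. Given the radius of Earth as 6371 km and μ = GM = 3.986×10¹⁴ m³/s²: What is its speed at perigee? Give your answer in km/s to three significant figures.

r_p = 6371 + 1295 = 7666.0 km = 7.6660×10⁶ m.
r_a = 6371 + 14390 = 20761 km = 2.0761×10⁷ m.
Semi-major axis a = (r_p + r_a)/2 = 14214 km = 1.421×10⁷ m.
Vis-viva: v² = μ(2/r − 1/a) = 3.986×10¹⁴ × (2.609×10⁻⁷ − 7.036×10⁻⁸) = 7.595×10⁷ m²/s².
v = 8715 m/s = 8.715 km/s.

v ≈ 8.71 km/s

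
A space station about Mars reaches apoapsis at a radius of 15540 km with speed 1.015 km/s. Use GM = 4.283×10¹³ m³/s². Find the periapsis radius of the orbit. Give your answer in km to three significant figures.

periapsis radius ≈ 3570 km

r_a = 1.554×10⁷ m.
Specific energy ε = v²/2 − μ/r = -2.241×10⁶ J/kg, so a = −μ/(2ε) = 9.556×10⁶ m.
The apsides satisfy r_p + r_a = 2a, so the periapsis radius is 2a − r_a = 3.572×10⁶ m = 3572.0 km.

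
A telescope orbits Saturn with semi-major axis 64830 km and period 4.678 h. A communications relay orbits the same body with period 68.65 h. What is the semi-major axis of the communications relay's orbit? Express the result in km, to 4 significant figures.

a₂ ≈ 3.886×10⁵ km

Kepler's third law: a³ ∝ T², so a₂ = a₁ (T₂/T₁)^(2/3).
T₂/T₁ = 14.68, (T₂/T₁)^(2/3) = 5.994.
a₂ = 64830 × 5.994 = 3.886×10⁵ km.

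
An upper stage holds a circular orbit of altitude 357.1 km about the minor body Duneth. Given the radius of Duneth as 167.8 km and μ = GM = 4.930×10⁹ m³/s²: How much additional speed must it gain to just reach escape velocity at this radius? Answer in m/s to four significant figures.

Δv ≈ 40.14 m/s

r = 167.8 + 357.1 = 524.90 km = 5.2490×10⁵ m.
Circular speed v_c = √(μ/r) = 96.91 m/s.
Escape speed v_esc = √(2μ/r) = √2 × v_c = 137.1 m/s.
Δv = v_esc − v_c = 40.14 m/s.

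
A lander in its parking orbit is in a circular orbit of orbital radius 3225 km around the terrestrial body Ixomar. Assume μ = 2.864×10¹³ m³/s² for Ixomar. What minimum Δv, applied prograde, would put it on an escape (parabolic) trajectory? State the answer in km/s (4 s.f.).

r = 3225 km = 3.225×10⁶ m.
Circular speed v_c = √(μ/r) = 2980 m/s.
Escape speed v_esc = √(2μ/r) = √2 × v_c = 4214 m/s.
Δv = v_esc − v_c = 1234 m/s = 1.234 km/s.

Δv ≈ 1.234 km/s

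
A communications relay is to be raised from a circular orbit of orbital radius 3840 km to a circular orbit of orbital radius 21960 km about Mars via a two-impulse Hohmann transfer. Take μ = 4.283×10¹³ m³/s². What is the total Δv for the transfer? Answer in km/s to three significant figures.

Δv_total ≈ 1.65 km/s

r₁ = 3840 km = 3.840×10⁶ m.
r₂ = 21960 km = 2.196×10⁷ m.
Transfer ellipse a_t = (r₁ + r₂)/2 = 1.290×10⁷ m.
At r₁: circular v_c1 = √(μ/r₁) = 3340 m/s; transfer-periapsis v_p = √[μ(2/r₁ − 1/a_t)] = 4357 m/s.
Δv₁ = v_p − v_c1 = 1018 m/s.
At r₂: circular v_c2 = √(μ/r₂) = 1397 m/s; transfer-apoapsis v_a = √[μ(2/r₂ − 1/a_t)] = 762.0 m/s.
Δv₂ = v_c2 − v_a = 634.6 m/s.
Total Δv = Δv₁ + Δv₂ = 1652 m/s = 1.652 km/s.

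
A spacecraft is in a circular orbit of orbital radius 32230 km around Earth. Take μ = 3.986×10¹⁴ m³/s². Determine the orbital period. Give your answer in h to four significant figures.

T ≈ 16.00 h

r = 32230 km = 3.223×10⁷ m.
Kepler's third law: T = 2π√(r³/μ) = 2π√((3.223×10⁷)³ / 3.986×10¹⁴).
r³/μ = 8.399×10⁷ s², so T = 2π × 9.165×10³ = 5.758×10⁴ s.
Converting: 5.758×10⁴ s ÷ 3600 = 16.00 h.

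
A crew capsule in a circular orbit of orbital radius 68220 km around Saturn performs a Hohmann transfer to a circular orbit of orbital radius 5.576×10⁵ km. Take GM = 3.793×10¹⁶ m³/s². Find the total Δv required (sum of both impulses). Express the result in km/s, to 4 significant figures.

r₁ = 68220 km = 6.822×10⁷ m.
r₂ = 5.576×10⁵ km = 5.576×10⁸ m.
Transfer ellipse a_t = (r₁ + r₂)/2 = 3.129×10⁸ m.
At r₁: circular v_c1 = √(μ/r₁) = 23580 m/s; transfer-perikrone v_p = √[μ(2/r₁ − 1/a_t)] = 31480 m/s.
Δv₁ = v_p − v_c1 = 7897 m/s.
At r₂: circular v_c2 = √(μ/r₂) = 8248 m/s; transfer-apokrone v_a = √[μ(2/r₂ − 1/a_t)] = 3851 m/s.
Δv₂ = v_c2 − v_a = 4397 m/s.
Total Δv = Δv₁ + Δv₂ = 12290 m/s = 12.29 km/s.

Δv_total ≈ 12.29 km/s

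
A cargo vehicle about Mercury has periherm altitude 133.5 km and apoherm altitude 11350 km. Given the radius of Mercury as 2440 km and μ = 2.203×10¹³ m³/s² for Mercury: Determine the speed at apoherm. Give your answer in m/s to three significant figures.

r_p = 2440 + 133.5 = 2573.5 km = 2.5735×10⁶ m.
r_a = 2440 + 11350 = 13790 km = 1.3790×10⁷ m.
Semi-major axis a = (r_p + r_a)/2 = 8181.8 km = 8.182×10⁶ m.
Vis-viva: v² = μ(2/r − 1/a) = 2.203×10¹³ × (1.450×10⁻⁷ − 1.222×10⁻⁷) = 5.025×10⁵ m²/s².
v = 708.9 m/s.

v ≈ 709 m/s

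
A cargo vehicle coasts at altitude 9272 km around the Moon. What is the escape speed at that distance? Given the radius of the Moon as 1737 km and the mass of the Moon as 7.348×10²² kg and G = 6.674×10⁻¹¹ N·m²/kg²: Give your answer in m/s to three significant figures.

μ = GM = 6.674×10⁻¹¹ × 7.348×10²² = 4.904×10¹² m³/s².
r = 1737 + 9272 = 11009 km = 1.1009×10⁷ m.
Escape speed v_esc = √(2μ/r) = √(2 × 4.904×10¹² / 1.101×10⁷) = √(8.909×10⁵) = 943.9 m/s.

v_esc ≈ 944 m/s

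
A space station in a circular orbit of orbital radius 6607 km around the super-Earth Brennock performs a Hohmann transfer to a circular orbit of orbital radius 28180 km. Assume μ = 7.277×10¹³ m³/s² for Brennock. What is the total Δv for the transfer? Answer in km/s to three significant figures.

Δv_total ≈ 1.52 km/s

r₁ = 6607 km = 6.607×10⁶ m.
r₂ = 28180 km = 2.818×10⁷ m.
Transfer ellipse a_t = (r₁ + r₂)/2 = 1.739×10⁷ m.
At r₁: circular v_c1 = √(μ/r₁) = 3319 m/s; transfer-periapsis v_p = √[μ(2/r₁ − 1/a_t)] = 4224 m/s.
Δv₁ = v_p − v_c1 = 905.5 m/s.
At r₂: circular v_c2 = √(μ/r₂) = 1607 m/s; transfer-apoapsis v_a = √[μ(2/r₂ − 1/a_t)] = 990.4 m/s.
Δv₂ = v_c2 − v_a = 616.6 m/s.
Total Δv = Δv₁ + Δv₂ = 1522 m/s = 1.522 km/s.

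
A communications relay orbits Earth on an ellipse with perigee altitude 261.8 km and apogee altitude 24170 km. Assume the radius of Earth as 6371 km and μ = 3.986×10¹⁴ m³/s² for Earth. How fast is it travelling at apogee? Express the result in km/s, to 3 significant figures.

r_p = 6371 + 261.8 = 6632.8 km = 6.6328×10⁶ m.
r_a = 6371 + 24170 = 30541 km = 3.0541×10⁷ m.
Semi-major axis a = (r_p + r_a)/2 = 18587 km = 1.859×10⁷ m.
Vis-viva: v² = μ(2/r − 1/a) = 3.986×10¹⁴ × (6.549×10⁻⁸ − 5.380×10⁻⁸) = 4.657×10⁶ m²/s².
v = 2158 m/s = 2.158 km/s.

v ≈ 2.16 km/s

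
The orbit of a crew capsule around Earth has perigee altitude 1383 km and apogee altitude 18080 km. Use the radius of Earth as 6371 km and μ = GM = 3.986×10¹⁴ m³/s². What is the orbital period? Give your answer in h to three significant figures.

r_p = 6371 + 1383 = 7754.0 km = 7.7540×10⁶ m.
r_a = 6371 + 18080 = 24451 km = 2.4451×10⁷ m.
Semi-major axis a = (r_p + r_a)/2 = (7754.0 + 24451)/2 = 16102 km = 1.610×10⁷ m.
By Kepler's third law T = 2π√(a³/μ) = 2π × 3.236×10³ = 2.034×10⁴ s.
= 5.649 h.

T ≈ 5.65 h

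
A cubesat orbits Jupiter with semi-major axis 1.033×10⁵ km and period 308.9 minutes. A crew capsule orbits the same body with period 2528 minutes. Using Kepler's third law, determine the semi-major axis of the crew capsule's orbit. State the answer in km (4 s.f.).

a₂ ≈ 4.195×10⁵ km

Kepler's third law: a³ ∝ T², so a₂ = a₁ (T₂/T₁)^(2/3).
T₂/T₁ = 8.184, (T₂/T₁)^(2/3) = 4.061.
a₂ = 1.033×10⁵ × 4.061 = 4.195×10⁵ km.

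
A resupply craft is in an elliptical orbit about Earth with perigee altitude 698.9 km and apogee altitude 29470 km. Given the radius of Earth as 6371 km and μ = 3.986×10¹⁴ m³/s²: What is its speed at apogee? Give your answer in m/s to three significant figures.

v ≈ 1910 m/s

r_p = 6371 + 698.9 = 7069.9 km = 7.0699×10⁶ m.
r_a = 6371 + 29470 = 35841 km = 3.5841×10⁷ m.
Semi-major axis a = (r_p + r_a)/2 = 21455 km = 2.146×10⁷ m.
Vis-viva: v² = μ(2/r − 1/a) = 3.986×10¹⁴ × (5.580×10⁻⁸ − 4.661×10⁻⁸) = 3.665×10⁶ m²/s².
v = 1914 m/s.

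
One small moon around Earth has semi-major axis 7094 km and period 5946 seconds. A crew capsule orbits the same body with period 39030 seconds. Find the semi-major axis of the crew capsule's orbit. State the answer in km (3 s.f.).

Kepler's third law: a³ ∝ T², so a₂ = a₁ (T₂/T₁)^(2/3).
T₂/T₁ = 6.564, (T₂/T₁)^(2/3) = 3.506.
a₂ = 7094 × 3.506 = 24870 km.

a₂ ≈ 24900 km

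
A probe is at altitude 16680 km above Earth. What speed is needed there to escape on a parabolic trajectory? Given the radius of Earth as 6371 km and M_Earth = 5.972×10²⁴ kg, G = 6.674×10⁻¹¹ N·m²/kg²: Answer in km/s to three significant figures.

μ = GM = 6.674×10⁻¹¹ × 5.972×10²⁴ = 3.986×10¹⁴ m³/s².
r = 6371 + 16680 = 23051 km = 2.3051×10⁷ m.
Escape speed v_esc = √(2μ/r) = √(2 × 3.986×10¹⁴ / 2.305×10⁷) = √(3.458×10⁷) = 5881 m/s.
= 5.881 km/s.

v_esc ≈ 5.88 km/s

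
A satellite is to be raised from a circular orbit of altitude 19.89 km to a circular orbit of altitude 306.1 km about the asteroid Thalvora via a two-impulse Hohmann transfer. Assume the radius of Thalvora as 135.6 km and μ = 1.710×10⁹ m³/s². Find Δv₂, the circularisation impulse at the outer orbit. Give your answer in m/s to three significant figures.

r₁ = 135.6 + 19.89 = 155.49 km = 1.5549×10⁵ m.
r₂ = 135.6 + 306.1 = 441.70 km = 4.4170×10⁵ m.
Transfer ellipse a_t = (r₁ + r₂)/2 = 2.986×10⁵ m.
At r₁: circular v_c1 = √(μ/r₁) = 104.9 m/s; transfer-periapsis v_p = √[μ(2/r₁ − 1/a_t)] = 127.5 m/s.
At r₂: circular v_c2 = √(μ/r₂) = 62.22 m/s; transfer-apoapsis v_a = √[μ(2/r₂ − 1/a_t)] = 44.90 m/s.
Δv₂ = v_c2 − v_a = 17.32 m/s.

Δv ≈ 17.3 m/s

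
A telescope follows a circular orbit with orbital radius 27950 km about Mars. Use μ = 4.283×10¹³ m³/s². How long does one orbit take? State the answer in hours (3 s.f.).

r = 27950 km = 2.795×10⁷ m.
Kepler's third law: T = 2π√(r³/μ) = 2π√((2.795×10⁷)³ / 4.283×10¹³).
r³/μ = 5.098×10⁸ s², so T = 2π × 2.258×10⁴ = 1.419×10⁵ s.
Converting: 1.419×10⁵ s ÷ 3600 = 39.41 hours.

T ≈ 39.4 hours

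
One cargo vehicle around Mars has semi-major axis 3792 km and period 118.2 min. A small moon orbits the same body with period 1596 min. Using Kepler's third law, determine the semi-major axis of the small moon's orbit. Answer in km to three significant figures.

a₂ ≈ 21500 km

Kepler's third law: a³ ∝ T², so a₂ = a₁ (T₂/T₁)^(2/3).
T₂/T₁ = 13.50, (T₂/T₁)^(2/3) = 5.670.
a₂ = 3792 × 5.670 = 21500 km.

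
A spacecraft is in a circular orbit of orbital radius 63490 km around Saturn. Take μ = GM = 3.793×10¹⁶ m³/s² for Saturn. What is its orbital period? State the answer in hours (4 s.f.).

r = 63490 km = 6.349×10⁷ m.
Kepler's third law: T = 2π√(r³/μ) = 2π√((6.349×10⁷)³ / 3.793×10¹⁶).
r³/μ = 6.747×10⁶ s², so T = 2π × 2.598×10³ = 1.632×10⁴ s.
Converting: 1.632×10⁴ s ÷ 3600 = 4.534 hours.

T ≈ 4.534 hours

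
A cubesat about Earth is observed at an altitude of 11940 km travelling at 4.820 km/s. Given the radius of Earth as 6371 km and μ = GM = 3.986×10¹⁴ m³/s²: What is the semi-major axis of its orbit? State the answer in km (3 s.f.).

r = 6371 + 11940 = 18311 km = 1.831×10⁷ m.
Specific orbital energy ε = v²/2 − μ/r = (4820)²/2 − 3.986×10¹⁴/1.831×10⁷ = -1.015×10⁷ J/kg.
Since ε = −μ/(2a), a = −μ/(2ε) = 1.963×10⁷ m = 19631 km.

a ≈ 19600 km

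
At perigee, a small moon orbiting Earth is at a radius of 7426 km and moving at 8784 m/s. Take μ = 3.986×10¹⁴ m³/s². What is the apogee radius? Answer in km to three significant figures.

apogee radius ≈ 19000 km

r_p = 7.426×10⁶ m.
Specific energy ε = v²/2 − μ/r = -1.510×10⁷ J/kg, so a = −μ/(2ε) = 1.320×10⁷ m.
The apsides satisfy r_p + r_a = 2a, so the apogee radius is 2a − r_p = 1.898×10⁷ m = 18977 km.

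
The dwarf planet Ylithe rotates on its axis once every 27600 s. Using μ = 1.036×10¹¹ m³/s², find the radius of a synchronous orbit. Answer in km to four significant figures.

r_sync ≈ 1260 km

A synchronous orbit has period T, so by Kepler's third law a = (μT²/4π²)^(1/3).
μT²/4π² = 1.036×10¹¹ × (2.760×10⁴)² / 39.48 = 1.999×10¹⁸ m³.
a = 1.260×10⁶ m = 1259.7 km.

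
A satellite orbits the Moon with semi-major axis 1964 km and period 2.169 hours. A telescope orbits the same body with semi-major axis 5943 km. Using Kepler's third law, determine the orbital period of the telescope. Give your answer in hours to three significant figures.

T₂ ≈ 11.4 hours

Kepler's third law: T² ∝ a³, so T₂ = T₁ (a₂/a₁)^(3/2).
a₂/a₁ = 3.026, (a₂/a₁)^(3/2) = 5.264.
T₂ = 2.169 × 5.264 = 11.42 hours.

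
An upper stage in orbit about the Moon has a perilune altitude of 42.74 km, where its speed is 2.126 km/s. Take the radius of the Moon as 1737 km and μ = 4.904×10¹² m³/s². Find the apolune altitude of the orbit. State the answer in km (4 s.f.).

r_p = 1737 + 42.74 = 1779.7 km = 1.780×10⁶ m.
Specific energy ε = v²/2 − μ/r = -4.955×10⁵ J/kg, so a = −μ/(2ε) = 4.948×10⁶ m.
The apsides satisfy r_p + r_a = 2a, so the apolune radius is 2a − r_p = 8.117×10⁶ m = 8116.9 km.
Apolune altitude = 8116.9 − 1737 = 6379.9 km.

apolune altitude ≈ 6380 km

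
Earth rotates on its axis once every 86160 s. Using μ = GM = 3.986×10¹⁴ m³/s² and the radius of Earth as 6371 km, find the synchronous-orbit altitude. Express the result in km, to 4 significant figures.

A synchronous orbit has period T, so by Kepler's third law a = (μT²/4π²)^(1/3).
μT²/4π² = 3.986×10¹⁴ × (8.616×10⁴)² / 39.48 = 7.495×10²² m³.
a = 4.216×10⁷ m = 42163 km.
Altitude h = a − R = 42163 − 6371 = 35792 km.

h_sync ≈ 35790 km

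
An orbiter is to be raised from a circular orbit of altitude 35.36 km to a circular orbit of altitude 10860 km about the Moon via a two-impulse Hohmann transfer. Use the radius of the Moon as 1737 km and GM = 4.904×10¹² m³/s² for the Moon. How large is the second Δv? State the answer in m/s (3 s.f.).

Δv ≈ 314 m/s

r₁ = 1737 + 35.36 = 1772.4 km = 1.7724×10⁶ m.
r₂ = 1737 + 10860 = 12597 km = 1.2597×10⁷ m.
Transfer ellipse a_t = (r₁ + r₂)/2 = 7.185×10⁶ m.
At r₁: circular v_c1 = √(μ/r₁) = 1663 m/s; transfer-perilune v_p = √[μ(2/r₁ − 1/a_t)] = 2203 m/s.
At r₂: circular v_c2 = √(μ/r₂) = 623.9 m/s; transfer-apolune v_a = √[μ(2/r₂ − 1/a_t)] = 309.9 m/s.
Δv₂ = v_c2 − v_a = 314.0 m/s.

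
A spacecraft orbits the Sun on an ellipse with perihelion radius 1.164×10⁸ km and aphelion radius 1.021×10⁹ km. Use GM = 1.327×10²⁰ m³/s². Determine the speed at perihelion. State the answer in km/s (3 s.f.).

Semi-major axis a = (r_p + r_a)/2 = 5.6870×10⁸ km = 5.687×10¹¹ m.
Vis-viva: v² = μ(2/r − 1/a) = 1.327×10²⁰ × (1.718×10⁻¹¹ − 1.758×10⁻¹²) = 2.047×10⁹ m²/s².
v = 45240 m/s = 45.24 km/s.

v ≈ 45.2 km/s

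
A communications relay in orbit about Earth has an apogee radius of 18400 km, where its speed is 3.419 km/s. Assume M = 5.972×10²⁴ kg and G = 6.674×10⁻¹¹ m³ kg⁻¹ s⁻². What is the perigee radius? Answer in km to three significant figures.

μ = GM = 6.674×10⁻¹¹ × 5.972×10²⁴ = 3.986×10¹⁴ m³/s².
r_a = 1.840×10⁷ m.
Specific energy ε = v²/2 − μ/r = -1.582×10⁷ J/kg, so a = −μ/(2ε) = 1.260×10⁷ m.
The apsides satisfy r_p + r_a = 2a, so the perigee radius is 2a − r_a = 6.799×10⁶ m = 6799.4 km.

perigee radius ≈ 6800 km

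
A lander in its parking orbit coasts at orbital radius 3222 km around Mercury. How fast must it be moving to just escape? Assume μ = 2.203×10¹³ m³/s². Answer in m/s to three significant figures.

v_esc ≈ 3700 m/s

r = 3222 km = 3.222×10⁶ m.
Escape speed v_esc = √(2μ/r) = √(2 × 2.203×10¹³ / 3.222×10⁶) = √(1.367×10⁷) = 3698 m/s.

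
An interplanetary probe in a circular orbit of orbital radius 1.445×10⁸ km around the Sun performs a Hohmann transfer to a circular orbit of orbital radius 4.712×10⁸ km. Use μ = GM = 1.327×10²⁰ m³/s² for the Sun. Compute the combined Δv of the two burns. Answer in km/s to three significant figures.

r₁ = 1.445×10⁸ km = 1.445×10¹¹ m.
r₂ = 4.712×10⁸ km = 4.712×10¹¹ m.
Transfer ellipse a_t = (r₁ + r₂)/2 = 3.078×10¹¹ m.
At r₁: circular v_c1 = √(μ/r₁) = 30300 m/s; transfer-perihelion v_p = √[μ(2/r₁ − 1/a_t)] = 37490 m/s.
Δv₁ = v_p − v_c1 = 7188 m/s.
At r₂: circular v_c2 = √(μ/r₂) = 16780 m/s; transfer-aphelion v_a = √[μ(2/r₂ − 1/a_t)] = 11500 m/s.
Δv₂ = v_c2 − v_a = 5284 m/s.
Total Δv = Δv₁ + Δv₂ = 12470 m/s = 12.47 km/s.

Δv_total ≈ 12.5 km/s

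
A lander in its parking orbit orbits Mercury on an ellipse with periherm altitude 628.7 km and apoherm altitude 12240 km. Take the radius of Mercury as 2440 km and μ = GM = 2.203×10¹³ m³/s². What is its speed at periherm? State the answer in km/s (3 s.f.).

v ≈ 3.45 km/s

r_p = 2440 + 628.7 = 3068.7 km = 3.0687×10⁶ m.
r_a = 2440 + 12240 = 14680 km = 1.4680×10⁷ m.
Semi-major axis a = (r_p + r_a)/2 = 8874.4 km = 8.874×10⁶ m.
Vis-viva: v² = μ(2/r − 1/a) = 2.203×10¹³ × (6.517×10⁻⁷ − 1.127×10⁻⁷) = 1.188×10⁷ m²/s².
v = 3446 m/s = 3.446 km/s.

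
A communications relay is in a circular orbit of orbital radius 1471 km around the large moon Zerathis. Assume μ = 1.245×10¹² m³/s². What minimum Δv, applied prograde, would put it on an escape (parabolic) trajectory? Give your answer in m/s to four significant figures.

r = 1471 km = 1.471×10⁶ m.
Circular speed v_c = √(μ/r) = 920.0 m/s.
Escape speed v_esc = √(2μ/r) = √2 × v_c = 1301 m/s.
Δv = v_esc − v_c = 381.1 m/s.

Δv ≈ 381.1 m/s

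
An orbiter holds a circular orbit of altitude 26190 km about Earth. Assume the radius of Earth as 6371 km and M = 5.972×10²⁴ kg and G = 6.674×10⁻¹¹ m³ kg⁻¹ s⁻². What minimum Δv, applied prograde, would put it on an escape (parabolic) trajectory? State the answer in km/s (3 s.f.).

μ = GM = 6.674×10⁻¹¹ × 5.972×10²⁴ = 3.986×10¹⁴ m³/s².
r = 6371 + 26190 = 32561 km = 3.2561×10⁷ m.
Circular speed v_c = √(μ/r) = 3499 m/s.
Escape speed v_esc = √(2μ/r) = √2 × v_c = 4948 m/s.
Δv = v_esc − v_c = 1449 m/s = 1.449 km/s.

Δv ≈ 1.45 km/s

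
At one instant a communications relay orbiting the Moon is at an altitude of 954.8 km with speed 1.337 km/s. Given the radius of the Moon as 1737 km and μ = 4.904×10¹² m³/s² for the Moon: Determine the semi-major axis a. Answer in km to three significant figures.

r = 1737 + 954.8 = 2691.8 km = 2.692×10⁶ m.
Specific orbital energy ε = v²/2 − μ/r = (1337)²/2 − 4.904×10¹²/2.692×10⁶ = -9.280×10⁵ J/kg.
Since ε = −μ/(2a), a = −μ/(2ε) = 2.642×10⁶ m = 2642.1 km.

a ≈ 2640 km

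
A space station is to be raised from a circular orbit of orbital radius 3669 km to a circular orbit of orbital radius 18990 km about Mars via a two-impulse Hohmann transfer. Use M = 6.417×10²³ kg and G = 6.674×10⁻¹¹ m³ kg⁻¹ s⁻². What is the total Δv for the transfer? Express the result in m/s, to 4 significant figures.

Δv_total ≈ 1654 m/s

μ = GM = 6.674×10⁻¹¹ × 6.417×10²³ = 4.283×10¹³ m³/s².
r₁ = 3669 km = 3.669×10⁶ m.
r₂ = 18990 km = 1.899×10⁷ m.
Transfer ellipse a_t = (r₁ + r₂)/2 = 1.133×10⁷ m.
At r₁: circular v_c1 = √(μ/r₁) = 3417 m/s; transfer-periapsis v_p = √[μ(2/r₁ − 1/a_t)] = 4423 m/s.
Δv₁ = v_p − v_c1 = 1007 m/s.
At r₂: circular v_c2 = √(μ/r₂) = 1502 m/s; transfer-apoapsis v_a = √[μ(2/r₂ − 1/a_t)] = 854.6 m/s.
Δv₂ = v_c2 − v_a = 647.1 m/s.
Total Δv = Δv₁ + Δv₂ = 1654 m/s.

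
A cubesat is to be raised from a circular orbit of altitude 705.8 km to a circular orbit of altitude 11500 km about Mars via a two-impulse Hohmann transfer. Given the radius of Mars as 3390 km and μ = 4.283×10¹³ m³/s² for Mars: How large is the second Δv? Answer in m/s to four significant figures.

Δv ≈ 582.0 m/s

r₁ = 3390 + 705.8 = 4095.8 km = 4.0958×10⁶ m.
r₂ = 3390 + 11500 = 14890 km = 1.4890×10⁷ m.
Transfer ellipse a_t = (r₁ + r₂)/2 = 9.493×10⁶ m.
At r₁: circular v_c1 = √(μ/r₁) = 3234 m/s; transfer-periapsis v_p = √[μ(2/r₁ − 1/a_t)] = 4050 m/s.
At r₂: circular v_c2 = √(μ/r₂) = 1696 m/s; transfer-apoapsis v_a = √[μ(2/r₂ − 1/a_t)] = 1114 m/s.
Δv₂ = v_c2 − v_a = 582.0 m/s.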